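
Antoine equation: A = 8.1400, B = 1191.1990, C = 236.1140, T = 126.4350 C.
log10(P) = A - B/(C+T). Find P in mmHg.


C+T = 362.5490
B/(C+T) = 3.2856
log10(P) = 8.1400 - 3.2856 = 4.8544
P = 10^4.8544 = 71511.8344 mmHg

71511.8344 mmHg


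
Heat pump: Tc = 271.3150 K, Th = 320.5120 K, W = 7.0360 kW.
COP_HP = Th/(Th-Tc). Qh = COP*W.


COP = 320.5120 / 49.1970 = 6.5149
Qh = 6.5149 * 7.0360 = 45.8386 kW

COP = 6.5149, Qh = 45.8386 kW


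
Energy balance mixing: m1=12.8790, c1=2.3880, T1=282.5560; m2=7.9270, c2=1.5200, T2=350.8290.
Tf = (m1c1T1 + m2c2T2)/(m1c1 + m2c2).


num = 12917.1771
den = 42.8041
Tf = 301.7744 K

301.7744 K


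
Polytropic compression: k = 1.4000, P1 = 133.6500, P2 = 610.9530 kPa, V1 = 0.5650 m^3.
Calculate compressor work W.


(k-1)/k = 0.2857
(P2/P1)^exp = 1.5438
W = 3.5000 * 133.6500 * 0.5650 * (1.5438 - 1) = 143.7145 kJ

143.7145 kJ


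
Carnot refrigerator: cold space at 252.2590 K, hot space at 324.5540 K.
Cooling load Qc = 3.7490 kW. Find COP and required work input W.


COP = 252.2590 / 72.2950 = 3.4893
W = 3.7490 / 3.4893 = 1.0744 kW

COP = 3.4893, W = 1.0744 kW


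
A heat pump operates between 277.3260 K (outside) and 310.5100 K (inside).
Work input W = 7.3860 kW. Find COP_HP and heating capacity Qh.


COP = 310.5100 / 33.1840 = 9.3572
Qh = 9.3572 * 7.3860 = 69.1124 kW

COP = 9.3572, Qh = 69.1124 kW


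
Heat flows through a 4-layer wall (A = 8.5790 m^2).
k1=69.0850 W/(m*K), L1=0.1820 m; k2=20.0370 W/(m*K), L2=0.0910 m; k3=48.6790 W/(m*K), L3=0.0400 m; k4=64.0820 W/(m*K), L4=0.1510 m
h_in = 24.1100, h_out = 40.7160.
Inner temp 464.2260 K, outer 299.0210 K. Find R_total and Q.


R_conv_in = 1/(24.1100*8.5790) = 0.0048
R_1 = 0.1820/(69.0850*8.5790) = 0.0003
R_2 = 0.0910/(20.0370*8.5790) = 0.0005
R_3 = 0.0400/(48.6790*8.5790) = 9.5782e-05
R_4 = 0.1510/(64.0820*8.5790) = 0.0003
R_conv_out = 1/(40.7160*8.5790) = 0.0029
R_total = 0.0089 K/W
Q = 165.2050 / 0.0089 = 18553.1418 W

R_total = 0.0089 K/W, Q = 18553.1418 W


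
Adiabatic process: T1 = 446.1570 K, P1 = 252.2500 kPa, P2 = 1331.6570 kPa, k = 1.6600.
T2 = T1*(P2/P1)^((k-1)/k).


(k-1)/k = 0.3976
(P2/P1)^exp = 1.9377
T2 = 446.1570 * 1.9377 = 864.5121 K

864.5121 K


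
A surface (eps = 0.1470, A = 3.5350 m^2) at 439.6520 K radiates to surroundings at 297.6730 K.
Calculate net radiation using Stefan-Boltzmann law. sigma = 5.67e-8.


T^4 = 3.7363e+10
Tsurr^4 = 7.8516e+09
Q = 0.1470 * 5.67e-8 * 3.5350 * 2.9511e+10 = 869.5063 W

869.5063 W


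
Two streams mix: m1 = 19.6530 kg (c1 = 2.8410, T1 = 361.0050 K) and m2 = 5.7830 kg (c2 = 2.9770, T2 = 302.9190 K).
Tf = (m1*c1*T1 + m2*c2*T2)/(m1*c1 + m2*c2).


num = 25371.4664
den = 73.0502
Tf = 347.3157 K

347.3157 K


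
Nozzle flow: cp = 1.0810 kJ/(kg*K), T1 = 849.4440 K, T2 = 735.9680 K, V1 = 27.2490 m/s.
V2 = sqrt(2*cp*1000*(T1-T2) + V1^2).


dT = 113.4760 K
2*cp*1000*dT = 245335.1120
V1^2 = 742.5080
V2 = sqrt(246077.6200) = 496.0621 m/s

496.0621 m/s


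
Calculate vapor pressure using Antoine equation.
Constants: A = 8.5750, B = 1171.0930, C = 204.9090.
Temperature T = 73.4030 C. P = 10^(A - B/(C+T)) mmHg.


C+T = 278.3120
B/(C+T) = 4.2078
log10(P) = 8.5750 - 4.2078 = 4.3672
P = 10^4.3672 = 23289.3690 mmHg

23289.3690 mmHg


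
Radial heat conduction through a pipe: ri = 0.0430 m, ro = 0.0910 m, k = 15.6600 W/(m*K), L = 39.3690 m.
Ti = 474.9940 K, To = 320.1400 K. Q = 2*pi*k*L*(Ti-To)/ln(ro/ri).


dT = 154.8540 K
ln(ro/ri) = 0.7497
Q = 2*pi*15.6600*39.3690*154.8540 / 0.7497 = 800174.0298 W

800174.0298 W


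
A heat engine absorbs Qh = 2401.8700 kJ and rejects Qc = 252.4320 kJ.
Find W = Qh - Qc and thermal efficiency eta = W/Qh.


W = 2401.8700 - 252.4320 = 2149.4380 kJ
eta = 2149.4380 / 2401.8700 = 0.8949 = 89.4902%

W = 2149.4380 kJ, eta = 89.4902%


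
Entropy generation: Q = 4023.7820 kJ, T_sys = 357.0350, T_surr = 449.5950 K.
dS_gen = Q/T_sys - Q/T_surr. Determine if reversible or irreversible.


dS_sys = 4023.7820/357.0350 = 11.2700 kJ/K
dS_surr = -4023.7820/449.5950 = -8.9498 kJ/K
dS_gen = 11.2700 - 8.9498 = 2.3202 kJ/K (irreversible)

dS_gen = 2.3202 kJ/K, irreversible


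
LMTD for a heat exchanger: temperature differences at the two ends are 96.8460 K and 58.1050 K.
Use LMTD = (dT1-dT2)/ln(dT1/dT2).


dT1/dT2 = 1.6667
ln(dT1/dT2) = 0.5109
LMTD = 38.7410 / 0.5109 = 75.8333 K

75.8333 K


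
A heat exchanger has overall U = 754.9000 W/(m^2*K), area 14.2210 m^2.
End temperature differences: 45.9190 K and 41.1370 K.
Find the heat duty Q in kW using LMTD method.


LMTD = 43.4842 K
Q = 754.9000 * 14.2210 * 43.4842 = 466821.5544 W = 466.8216 kW

466.8216 kW


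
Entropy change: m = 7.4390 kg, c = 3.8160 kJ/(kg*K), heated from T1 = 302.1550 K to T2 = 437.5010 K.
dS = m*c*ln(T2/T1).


T2/T1 = 1.4479
ln(T2/T1) = 0.3701
dS = 7.4390 * 3.8160 * 0.3701 = 10.5072 kJ/K

10.5072 kJ/K


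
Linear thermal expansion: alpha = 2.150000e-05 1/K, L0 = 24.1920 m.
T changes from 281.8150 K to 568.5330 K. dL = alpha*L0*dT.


dT = 286.7180 K
dL = 2.150000e-05 * 24.1920 * 286.7180 = 0.149130 m
L_final = 24.341130 m

dL = 0.149130 m


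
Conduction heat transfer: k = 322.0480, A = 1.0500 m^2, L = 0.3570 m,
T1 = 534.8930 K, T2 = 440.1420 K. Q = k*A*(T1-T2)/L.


dT = 94.7510 K
Q = 322.0480 * 1.0500 * 94.7510 / 0.3570 = 89748.1472 W

89748.1472 W


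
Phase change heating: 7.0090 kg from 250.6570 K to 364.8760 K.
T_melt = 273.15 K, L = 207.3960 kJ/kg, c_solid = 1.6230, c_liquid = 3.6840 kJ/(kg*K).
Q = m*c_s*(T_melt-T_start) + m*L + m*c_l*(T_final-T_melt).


Q1 (sensible, solid) = 7.0090 * 1.6230 * 22.4930 = 255.8715 kJ
Q2 (latent) = 7.0090 * 207.3960 = 1453.6386 kJ
Q3 (sensible, liquid) = 7.0090 * 3.6840 * 91.7260 = 2368.4714 kJ
Q_total = 4077.9814 kJ

4077.9814 kJ


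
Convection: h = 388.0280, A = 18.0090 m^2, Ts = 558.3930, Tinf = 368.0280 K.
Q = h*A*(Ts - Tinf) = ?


dT = 190.3650 K
Q = 388.0280 * 18.0090 * 190.3650 = 1330269.9065 W

1330269.9065 W


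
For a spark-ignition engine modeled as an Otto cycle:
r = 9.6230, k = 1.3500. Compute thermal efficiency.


r^(k-1) = 2.2088
eta = 1 - 1/2.2088 = 0.5473 = 54.7268%

54.7268%


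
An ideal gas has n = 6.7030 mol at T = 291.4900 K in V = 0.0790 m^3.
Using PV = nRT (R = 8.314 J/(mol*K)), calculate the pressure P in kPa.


P = nRT/V = 6.7030 * 8.314 * 291.4900 / 0.0790
= 16244.3710 / 0.0790 = 205624.9494 Pa = 205.6249 kPa

205.6249 kPa


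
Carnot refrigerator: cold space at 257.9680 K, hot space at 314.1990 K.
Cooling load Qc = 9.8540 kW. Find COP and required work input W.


COP = 257.9680 / 56.2310 = 4.5876
W = 9.8540 / 4.5876 = 2.1479 kW

COP = 4.5876, W = 2.1479 kW


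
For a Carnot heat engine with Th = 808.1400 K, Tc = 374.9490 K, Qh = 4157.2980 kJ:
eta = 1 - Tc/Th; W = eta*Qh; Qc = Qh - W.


eta = 1 - 374.9490/808.1400 = 0.5360
W = 0.5360 * 4157.2980 = 2228.4556 kJ
Qc = 4157.2980 - 2228.4556 = 1928.8424 kJ

eta = 53.6035%, W = 2228.4556 kJ, Qc = 1928.8424 kJ


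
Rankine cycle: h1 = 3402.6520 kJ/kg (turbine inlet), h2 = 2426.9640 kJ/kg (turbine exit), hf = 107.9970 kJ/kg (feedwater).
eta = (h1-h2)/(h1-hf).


W = 975.6880 kJ/kg
Q_in = 3294.6550 kJ/kg
eta = 0.2961 = 29.6143%

eta = 29.6143%


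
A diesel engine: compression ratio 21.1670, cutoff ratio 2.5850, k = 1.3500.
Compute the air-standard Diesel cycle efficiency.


r^(k-1) = 2.9106
rc^k = 3.6043
eta = 0.5818 = 58.1834%

58.1834%


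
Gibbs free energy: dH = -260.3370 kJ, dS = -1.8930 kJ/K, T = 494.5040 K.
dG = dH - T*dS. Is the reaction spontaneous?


T*dS = 494.5040 * -1.8930 = -936.0961 kJ
dG = -260.3370 + 936.0961 = 675.7591 kJ (non-spontaneous)

dG = 675.7591 kJ, non-spontaneous


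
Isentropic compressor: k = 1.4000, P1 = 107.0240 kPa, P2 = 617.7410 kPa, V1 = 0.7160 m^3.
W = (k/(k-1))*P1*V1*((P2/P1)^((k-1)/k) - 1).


(k-1)/k = 0.2857
(P2/P1)^exp = 1.6501
W = 3.5000 * 107.0240 * 0.7160 * (1.6501 - 1) = 174.3697 kJ

174.3697 kJ


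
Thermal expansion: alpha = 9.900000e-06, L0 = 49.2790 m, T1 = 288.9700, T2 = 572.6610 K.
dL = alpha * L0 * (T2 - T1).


dT = 283.6910 K
dL = 9.900000e-06 * 49.2790 * 283.6910 = 0.138402 m
L_final = 49.417402 m

dL = 0.138402 m


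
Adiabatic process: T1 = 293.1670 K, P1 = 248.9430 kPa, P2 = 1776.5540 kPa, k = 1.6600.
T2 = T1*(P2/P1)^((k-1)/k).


(k-1)/k = 0.3976
(P2/P1)^exp = 2.1844
T2 = 293.1670 * 2.1844 = 640.3979 K

640.3979 K


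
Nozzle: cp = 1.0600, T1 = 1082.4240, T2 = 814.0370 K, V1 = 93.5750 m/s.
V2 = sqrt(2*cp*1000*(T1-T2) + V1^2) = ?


dT = 268.3870 K
2*cp*1000*dT = 568980.4400
V1^2 = 8756.2806
V2 = sqrt(577736.7206) = 760.0899 m/s

760.0899 m/s


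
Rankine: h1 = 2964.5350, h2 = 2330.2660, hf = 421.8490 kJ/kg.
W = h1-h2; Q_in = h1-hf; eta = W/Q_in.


W = 634.2690 kJ/kg
Q_in = 2542.6860 kJ/kg
eta = 0.2494 = 24.9448%

eta = 24.9448%


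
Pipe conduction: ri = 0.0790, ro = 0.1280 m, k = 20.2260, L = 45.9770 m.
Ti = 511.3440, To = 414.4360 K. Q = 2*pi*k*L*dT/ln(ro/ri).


dT = 96.9080 K
ln(ro/ri) = 0.4826
Q = 2*pi*20.2260*45.9770*96.9080 / 0.4826 = 1173325.8605 W

1173325.8605 W


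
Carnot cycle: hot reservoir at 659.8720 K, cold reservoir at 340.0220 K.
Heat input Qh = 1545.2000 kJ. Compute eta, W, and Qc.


eta = 1 - 340.0220/659.8720 = 0.4847
W = 0.4847 * 1545.2000 = 748.9820 kJ
Qc = 1545.2000 - 748.9820 = 796.2180 kJ

eta = 48.4715%, W = 748.9820 kJ, Qc = 796.2180 kJ


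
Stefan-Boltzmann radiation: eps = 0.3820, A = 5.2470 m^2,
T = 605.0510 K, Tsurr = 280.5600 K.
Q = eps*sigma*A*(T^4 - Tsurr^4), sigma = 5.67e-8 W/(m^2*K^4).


T^4 = 1.3402e+11
Tsurr^4 = 6.1959e+09
Q = 0.3820 * 5.67e-8 * 5.2470 * 1.2782e+11 = 14526.7524 W

14526.7524 W


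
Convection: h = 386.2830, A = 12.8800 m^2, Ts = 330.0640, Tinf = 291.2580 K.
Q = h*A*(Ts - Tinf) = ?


dT = 38.8060 K
Q = 386.2830 * 12.8800 * 38.8060 = 193072.4635 W

193072.4635 W


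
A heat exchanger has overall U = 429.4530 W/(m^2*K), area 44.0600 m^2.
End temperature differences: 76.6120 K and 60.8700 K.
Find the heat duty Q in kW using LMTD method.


LMTD = 68.4395 K
Q = 429.4530 * 44.0600 * 68.4395 = 1294992.1351 W = 1294.9921 kW

1294.9921 kW


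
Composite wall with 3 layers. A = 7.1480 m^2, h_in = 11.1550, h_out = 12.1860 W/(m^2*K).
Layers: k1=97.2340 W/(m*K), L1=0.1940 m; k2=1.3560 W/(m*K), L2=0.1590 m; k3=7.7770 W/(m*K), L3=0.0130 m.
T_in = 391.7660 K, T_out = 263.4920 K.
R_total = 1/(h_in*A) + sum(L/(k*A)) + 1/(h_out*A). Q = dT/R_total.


R_conv_in = 1/(11.1550*7.1480) = 0.0125
R_1 = 0.1940/(97.2340*7.1480) = 0.0003
R_2 = 0.1590/(1.3560*7.1480) = 0.0164
R_3 = 0.0130/(7.7770*7.1480) = 0.0002
R_conv_out = 1/(12.1860*7.1480) = 0.0115
R_total = 0.0409 K/W
Q = 128.2740 / 0.0409 = 3133.3095 W

R_total = 0.0409 K/W, Q = 3133.3095 W


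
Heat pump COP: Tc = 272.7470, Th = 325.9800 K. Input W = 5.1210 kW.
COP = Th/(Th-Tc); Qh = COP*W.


COP = 325.9800 / 53.2330 = 6.1236
Qh = 6.1236 * 5.1210 = 31.3592 kW

COP = 6.1236, Qh = 31.3592 kW


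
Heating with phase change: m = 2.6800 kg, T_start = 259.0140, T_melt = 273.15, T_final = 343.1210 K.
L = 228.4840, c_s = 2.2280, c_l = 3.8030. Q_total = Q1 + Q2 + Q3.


Q1 (sensible, solid) = 2.6800 * 2.2280 * 14.1360 = 84.4066 kJ
Q2 (latent) = 2.6800 * 228.4840 = 612.3371 kJ
Q3 (sensible, liquid) = 2.6800 * 3.8030 * 69.9710 = 713.1472 kJ
Q_total = 1409.8910 kJ

1409.8910 kJ


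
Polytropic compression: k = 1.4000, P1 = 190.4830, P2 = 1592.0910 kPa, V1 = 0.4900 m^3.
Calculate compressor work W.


(k-1)/k = 0.2857
(P2/P1)^exp = 1.8343
W = 3.5000 * 190.4830 * 0.4900 * (1.8343 - 1) = 272.5341 kJ

272.5341 kJ


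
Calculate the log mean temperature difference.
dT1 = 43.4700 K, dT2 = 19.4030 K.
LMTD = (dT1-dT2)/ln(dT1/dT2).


dT1/dT2 = 2.2404
ln(dT1/dT2) = 0.8066
LMTD = 24.0670 / 0.8066 = 29.8360 K

29.8360 K


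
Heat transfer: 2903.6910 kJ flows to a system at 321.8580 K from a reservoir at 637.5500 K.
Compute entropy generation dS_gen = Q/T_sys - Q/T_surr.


dS_sys = 2903.6910/321.8580 = 9.0217 kJ/K
dS_surr = -2903.6910/637.5500 = -4.5545 kJ/K
dS_gen = 9.0217 - 4.5545 = 4.4672 kJ/K (irreversible)

dS_gen = 4.4672 kJ/K, irreversible


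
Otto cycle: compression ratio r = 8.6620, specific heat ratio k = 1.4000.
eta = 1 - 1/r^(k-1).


r^(k-1) = 2.3716
eta = 1 - 1/2.3716 = 0.5783 = 57.8349%

57.8349%


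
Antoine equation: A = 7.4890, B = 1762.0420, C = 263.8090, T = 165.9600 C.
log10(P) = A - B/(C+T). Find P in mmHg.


C+T = 429.7690
B/(C+T) = 4.1000
log10(P) = 7.4890 - 4.1000 = 3.3890
P = 10^3.3890 = 2449.2063 mmHg

2449.2063 mmHg


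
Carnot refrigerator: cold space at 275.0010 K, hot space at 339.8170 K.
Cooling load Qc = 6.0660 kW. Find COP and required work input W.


COP = 275.0010 / 64.8160 = 4.2428
W = 6.0660 / 4.2428 = 1.4297 kW

COP = 4.2428, W = 1.4297 kW


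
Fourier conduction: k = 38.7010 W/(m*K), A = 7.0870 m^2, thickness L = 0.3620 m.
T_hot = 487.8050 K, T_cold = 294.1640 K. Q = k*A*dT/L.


dT = 193.6410 K
Q = 38.7010 * 7.0870 * 193.6410 / 0.3620 = 146714.6108 W

146714.6108 W


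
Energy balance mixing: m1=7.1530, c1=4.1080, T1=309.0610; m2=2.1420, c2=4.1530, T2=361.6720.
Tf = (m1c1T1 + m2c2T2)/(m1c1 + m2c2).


num = 12298.9454
den = 38.2802
Tf = 321.2870 K

321.2870 K


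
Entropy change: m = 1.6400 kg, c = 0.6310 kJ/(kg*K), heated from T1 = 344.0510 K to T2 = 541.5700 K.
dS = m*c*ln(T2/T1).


T2/T1 = 1.5741
ln(T2/T1) = 0.4537
dS = 1.6400 * 0.6310 * 0.4537 = 0.4695 kJ/K

0.4695 kJ/K


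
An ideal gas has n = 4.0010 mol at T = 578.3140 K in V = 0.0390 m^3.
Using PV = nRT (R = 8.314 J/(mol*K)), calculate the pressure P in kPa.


P = nRT/V = 4.0010 * 8.314 * 578.3140 / 0.0390
= 19237.2185 / 0.0390 = 493262.0125 Pa = 493.2620 kPa

493.2620 kPa


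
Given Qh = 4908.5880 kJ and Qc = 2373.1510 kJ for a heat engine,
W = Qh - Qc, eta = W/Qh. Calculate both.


W = 4908.5880 - 2373.1510 = 2535.4370 kJ
eta = 2535.4370 / 4908.5880 = 0.5165 = 51.6531%

W = 2535.4370 kJ, eta = 51.6531%


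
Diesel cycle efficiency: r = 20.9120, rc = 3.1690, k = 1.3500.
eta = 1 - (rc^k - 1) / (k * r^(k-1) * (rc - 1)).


r^(k-1) = 2.8983
rc^k = 4.7451
eta = 0.5587 = 55.8703%

55.8703%


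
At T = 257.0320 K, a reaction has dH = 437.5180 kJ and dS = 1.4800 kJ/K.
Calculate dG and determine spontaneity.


T*dS = 257.0320 * 1.4800 = 380.4074 kJ
dG = 437.5180 - 380.4074 = 57.1106 kJ (non-spontaneous)

dG = 57.1106 kJ, non-spontaneous


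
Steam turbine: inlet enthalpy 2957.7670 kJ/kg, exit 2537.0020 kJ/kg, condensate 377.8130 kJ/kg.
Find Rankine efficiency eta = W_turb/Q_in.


W = 420.7650 kJ/kg
Q_in = 2579.9540 kJ/kg
eta = 0.1631 = 16.3090%

eta = 16.3090%


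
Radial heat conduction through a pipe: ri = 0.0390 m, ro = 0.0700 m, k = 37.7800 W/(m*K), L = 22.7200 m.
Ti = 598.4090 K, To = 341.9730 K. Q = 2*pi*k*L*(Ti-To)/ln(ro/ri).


dT = 256.4360 K
ln(ro/ri) = 0.5849
Q = 2*pi*37.7800*22.7200*256.4360 / 0.5849 = 2364408.8539 W

2364408.8539 W


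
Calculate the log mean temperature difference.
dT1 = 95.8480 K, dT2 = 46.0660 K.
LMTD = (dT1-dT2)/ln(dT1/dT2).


dT1/dT2 = 2.0807
ln(dT1/dT2) = 0.7327
LMTD = 49.7820 / 0.7327 = 67.9443 K

67.9443 K


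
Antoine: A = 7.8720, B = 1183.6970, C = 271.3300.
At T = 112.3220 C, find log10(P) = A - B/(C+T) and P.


C+T = 383.6520
B/(C+T) = 3.0853
log10(P) = 7.8720 - 3.0853 = 4.7867
P = 10^4.7867 = 61187.0675 mmHg

61187.0675 mmHg


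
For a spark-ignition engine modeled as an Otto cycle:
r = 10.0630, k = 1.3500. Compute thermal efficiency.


r^(k-1) = 2.2436
eta = 1 - 1/2.2436 = 0.5543 = 55.4297%

55.4297%


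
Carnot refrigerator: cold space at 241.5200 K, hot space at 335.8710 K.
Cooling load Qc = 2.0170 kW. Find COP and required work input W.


COP = 241.5200 / 94.3510 = 2.5598
W = 2.0170 / 2.5598 = 0.7880 kW

COP = 2.5598, W = 0.7880 kW


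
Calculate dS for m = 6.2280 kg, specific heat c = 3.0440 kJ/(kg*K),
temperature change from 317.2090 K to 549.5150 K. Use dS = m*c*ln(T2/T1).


T2/T1 = 1.7323
ln(T2/T1) = 0.5495
dS = 6.2280 * 3.0440 * 0.5495 = 10.4170 kJ/K

10.4170 kJ/K


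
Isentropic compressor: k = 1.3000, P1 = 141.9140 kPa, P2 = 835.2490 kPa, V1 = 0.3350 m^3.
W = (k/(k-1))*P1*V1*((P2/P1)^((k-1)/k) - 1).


(k-1)/k = 0.2308
(P2/P1)^exp = 1.5054
W = 4.3333 * 141.9140 * 0.3350 * (1.5054 - 1) = 104.1127 kJ

104.1127 kJ


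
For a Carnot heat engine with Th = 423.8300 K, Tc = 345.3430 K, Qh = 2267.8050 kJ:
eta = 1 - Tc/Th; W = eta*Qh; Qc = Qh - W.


eta = 1 - 345.3430/423.8300 = 0.1852
W = 0.1852 * 2267.8050 = 419.9637 kJ
Qc = 2267.8050 - 419.9637 = 1847.8413 kJ

eta = 18.5185%, W = 419.9637 kJ, Qc = 1847.8413 kJ


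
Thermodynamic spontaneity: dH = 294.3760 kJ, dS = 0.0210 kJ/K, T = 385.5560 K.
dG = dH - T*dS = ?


T*dS = 385.5560 * 0.0210 = 8.0967 kJ
dG = 294.3760 - 8.0967 = 286.2793 kJ (non-spontaneous)

dG = 286.2793 kJ, non-spontaneous


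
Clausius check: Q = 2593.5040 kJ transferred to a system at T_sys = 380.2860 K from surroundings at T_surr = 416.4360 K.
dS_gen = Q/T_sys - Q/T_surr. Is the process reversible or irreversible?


dS_sys = 2593.5040/380.2860 = 6.8199 kJ/K
dS_surr = -2593.5040/416.4360 = -6.2279 kJ/K
dS_gen = 6.8199 - 6.2279 = 0.5920 kJ/K (irreversible)

dS_gen = 0.5920 kJ/K, irreversible


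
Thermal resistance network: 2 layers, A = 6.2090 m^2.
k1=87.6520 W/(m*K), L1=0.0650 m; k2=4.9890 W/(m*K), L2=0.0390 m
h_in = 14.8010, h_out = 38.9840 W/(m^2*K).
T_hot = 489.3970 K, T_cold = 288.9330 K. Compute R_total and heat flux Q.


R_conv_in = 1/(14.8010*6.2090) = 0.0109
R_1 = 0.0650/(87.6520*6.2090) = 0.0001
R_2 = 0.0390/(4.9890*6.2090) = 0.0013
R_conv_out = 1/(38.9840*6.2090) = 0.0041
R_total = 0.0164 K/W
Q = 200.4640 / 0.0164 = 12229.9341 W

R_total = 0.0164 K/W, Q = 12229.9341 W


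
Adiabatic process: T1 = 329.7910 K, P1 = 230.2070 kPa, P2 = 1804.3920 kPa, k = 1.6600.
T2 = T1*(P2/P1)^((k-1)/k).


(k-1)/k = 0.3976
(P2/P1)^exp = 2.2674
T2 = 329.7910 * 2.2674 = 747.7717 K

747.7717 K


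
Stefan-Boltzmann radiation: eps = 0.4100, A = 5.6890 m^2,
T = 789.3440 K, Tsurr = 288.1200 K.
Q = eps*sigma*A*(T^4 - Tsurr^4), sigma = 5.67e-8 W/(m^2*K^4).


T^4 = 3.8821e+11
Tsurr^4 = 6.8912e+09
Q = 0.4100 * 5.67e-8 * 5.6890 * 3.8132e+11 = 50430.0725 W

50430.0725 W


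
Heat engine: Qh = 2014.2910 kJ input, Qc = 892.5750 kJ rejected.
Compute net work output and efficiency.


W = 2014.2910 - 892.5750 = 1121.7160 kJ
eta = 1121.7160 / 2014.2910 = 0.5569 = 55.6879%

W = 1121.7160 kJ, eta = 55.6879%


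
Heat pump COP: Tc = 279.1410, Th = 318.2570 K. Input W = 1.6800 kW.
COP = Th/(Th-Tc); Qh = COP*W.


COP = 318.2570 / 39.1160 = 8.1362
Qh = 8.1362 * 1.6800 = 13.6689 kW

COP = 8.1362, Qh = 13.6689 kW


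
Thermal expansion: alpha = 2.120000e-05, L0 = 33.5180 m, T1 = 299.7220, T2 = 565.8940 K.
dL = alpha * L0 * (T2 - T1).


dT = 266.1720 K
dL = 2.120000e-05 * 33.5180 * 266.1720 = 0.189137 m
L_final = 33.707137 m

dL = 0.189137 m


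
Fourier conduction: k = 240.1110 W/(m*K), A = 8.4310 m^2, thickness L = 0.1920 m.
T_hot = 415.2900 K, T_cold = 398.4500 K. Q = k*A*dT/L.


dT = 16.8400 K
Q = 240.1110 * 8.4310 * 16.8400 / 0.1920 = 177554.6311 W

177554.6311 W


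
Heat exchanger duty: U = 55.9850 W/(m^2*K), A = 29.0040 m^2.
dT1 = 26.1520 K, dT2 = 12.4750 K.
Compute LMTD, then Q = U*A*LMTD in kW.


LMTD = 18.4775 K
Q = 55.9850 * 29.0040 * 18.4775 = 30003.4997 W = 30.0035 kW

30.0035 kW


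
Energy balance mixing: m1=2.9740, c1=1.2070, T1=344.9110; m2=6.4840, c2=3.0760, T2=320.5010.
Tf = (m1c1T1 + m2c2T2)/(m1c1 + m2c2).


num = 7630.4220
den = 23.5344
Tf = 324.2242 K

324.2242 K


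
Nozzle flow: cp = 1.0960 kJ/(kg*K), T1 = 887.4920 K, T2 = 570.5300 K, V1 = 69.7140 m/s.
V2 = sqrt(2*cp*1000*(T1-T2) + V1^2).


dT = 316.9620 K
2*cp*1000*dT = 694780.7040
V1^2 = 4860.0418
V2 = sqrt(699640.7458) = 836.4453 m/s

836.4453 m/s


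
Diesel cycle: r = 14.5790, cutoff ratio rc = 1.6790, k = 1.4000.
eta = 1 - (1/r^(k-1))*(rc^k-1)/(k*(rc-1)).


r^(k-1) = 2.9207
rc^k = 2.0657
eta = 0.6162 = 61.6157%

61.6157%


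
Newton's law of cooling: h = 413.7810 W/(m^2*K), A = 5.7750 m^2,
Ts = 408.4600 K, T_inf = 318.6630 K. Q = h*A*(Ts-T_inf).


dT = 89.7970 K
Q = 413.7810 * 5.7750 * 89.7970 = 214577.5889 W

214577.5889 W


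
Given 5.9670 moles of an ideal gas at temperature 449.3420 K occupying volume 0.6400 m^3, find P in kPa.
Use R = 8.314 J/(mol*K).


P = nRT/V = 5.9670 * 8.314 * 449.3420 / 0.6400
= 22291.6940 / 0.6400 = 34830.7718 Pa = 34.8308 kPa

34.8308 kPa


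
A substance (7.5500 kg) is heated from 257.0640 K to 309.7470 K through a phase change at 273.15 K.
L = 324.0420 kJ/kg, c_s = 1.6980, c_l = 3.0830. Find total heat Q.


Q1 (sensible, solid) = 7.5500 * 1.6980 * 16.0860 = 206.2209 kJ
Q2 (latent) = 7.5500 * 324.0420 = 2446.5171 kJ
Q3 (sensible, liquid) = 7.5500 * 3.0830 * 36.5970 = 851.8556 kJ
Q_total = 3504.5936 kJ

3504.5936 kJ


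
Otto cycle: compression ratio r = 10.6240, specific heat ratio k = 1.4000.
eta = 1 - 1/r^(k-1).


r^(k-1) = 2.5734
eta = 1 - 1/2.5734 = 0.6114 = 61.1416%

61.1416%


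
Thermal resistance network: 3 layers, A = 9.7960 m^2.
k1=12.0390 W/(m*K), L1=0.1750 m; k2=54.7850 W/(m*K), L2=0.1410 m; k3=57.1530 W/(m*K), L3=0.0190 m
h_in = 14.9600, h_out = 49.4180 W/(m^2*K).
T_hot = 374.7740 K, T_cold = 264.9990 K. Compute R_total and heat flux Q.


R_conv_in = 1/(14.9600*9.7960) = 0.0068
R_1 = 0.1750/(12.0390*9.7960) = 0.0015
R_2 = 0.1410/(54.7850*9.7960) = 0.0003
R_3 = 0.0190/(57.1530*9.7960) = 3.3936e-05
R_conv_out = 1/(49.4180*9.7960) = 0.0021
R_total = 0.0107 K/W
Q = 109.7750 / 0.0107 = 10288.2531 W

R_total = 0.0107 K/W, Q = 10288.2531 W


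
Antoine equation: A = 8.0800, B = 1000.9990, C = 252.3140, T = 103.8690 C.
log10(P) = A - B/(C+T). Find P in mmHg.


C+T = 356.1830
B/(C+T) = 2.8104
log10(P) = 8.0800 - 2.8104 = 5.2696
P = 10^5.2696 = 186058.5802 mmHg

186058.5802 mmHg


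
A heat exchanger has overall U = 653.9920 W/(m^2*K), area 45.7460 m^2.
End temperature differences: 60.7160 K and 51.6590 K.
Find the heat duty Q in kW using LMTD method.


LMTD = 56.0656 K
Q = 653.9920 * 45.7460 * 56.0656 = 1677344.4531 W = 1677.3445 kW

1677.3445 kW


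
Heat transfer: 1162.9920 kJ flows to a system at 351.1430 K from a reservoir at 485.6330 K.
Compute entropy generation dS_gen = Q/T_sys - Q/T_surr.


dS_sys = 1162.9920/351.1430 = 3.3120 kJ/K
dS_surr = -1162.9920/485.6330 = -2.3948 kJ/K
dS_gen = 3.3120 - 2.3948 = 0.9172 kJ/K (irreversible)

dS_gen = 0.9172 kJ/K, irreversible


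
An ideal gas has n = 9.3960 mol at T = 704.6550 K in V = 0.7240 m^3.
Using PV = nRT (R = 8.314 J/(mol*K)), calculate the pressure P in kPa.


P = nRT/V = 9.3960 * 8.314 * 704.6550 / 0.7240
= 55046.4817 / 0.7240 = 76031.0521 Pa = 76.0311 kPa

76.0311 kPa


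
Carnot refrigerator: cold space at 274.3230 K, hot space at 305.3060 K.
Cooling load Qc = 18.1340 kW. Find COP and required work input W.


COP = 274.3230 / 30.9830 = 8.8540
W = 18.1340 / 8.8540 = 2.0481 kW

COP = 8.8540, W = 2.0481 kW


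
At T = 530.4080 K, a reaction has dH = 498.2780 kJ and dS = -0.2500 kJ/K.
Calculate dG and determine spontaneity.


T*dS = 530.4080 * -0.2500 = -132.6020 kJ
dG = 498.2780 + 132.6020 = 630.8800 kJ (non-spontaneous)

dG = 630.8800 kJ, non-spontaneous


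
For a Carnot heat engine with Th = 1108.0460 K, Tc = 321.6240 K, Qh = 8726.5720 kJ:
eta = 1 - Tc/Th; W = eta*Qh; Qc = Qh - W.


eta = 1 - 321.6240/1108.0460 = 0.7097
W = 0.7097 * 8726.5720 = 6193.5770 kJ
Qc = 8726.5720 - 6193.5770 = 2532.9950 kJ

eta = 70.9738%, W = 6193.5770 kJ, Qc = 2532.9950 kJ


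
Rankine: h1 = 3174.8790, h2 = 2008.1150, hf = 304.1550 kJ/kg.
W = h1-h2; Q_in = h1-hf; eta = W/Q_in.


W = 1166.7640 kJ/kg
Q_in = 2870.7240 kJ/kg
eta = 0.4064 = 40.6435%

eta = 40.6435%


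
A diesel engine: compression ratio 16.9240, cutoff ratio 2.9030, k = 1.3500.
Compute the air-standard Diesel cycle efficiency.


r^(k-1) = 2.6914
rc^k = 4.2154
eta = 0.5350 = 53.4958%

53.4958%


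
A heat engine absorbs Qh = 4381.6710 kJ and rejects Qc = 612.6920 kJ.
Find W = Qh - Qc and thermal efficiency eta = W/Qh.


W = 4381.6710 - 612.6920 = 3768.9790 kJ
eta = 3768.9790 / 4381.6710 = 0.8602 = 86.0169%

W = 3768.9790 kJ, eta = 86.0169%


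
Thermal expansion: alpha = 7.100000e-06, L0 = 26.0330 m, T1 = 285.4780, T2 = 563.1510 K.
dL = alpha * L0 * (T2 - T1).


dT = 277.6730 K
dL = 7.100000e-06 * 26.0330 * 277.6730 = 0.051323 m
L_final = 26.084323 m

dL = 0.051323 m


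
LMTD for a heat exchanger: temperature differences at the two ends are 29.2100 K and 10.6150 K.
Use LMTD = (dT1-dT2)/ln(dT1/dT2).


dT1/dT2 = 2.7518
ln(dT1/dT2) = 1.0122
LMTD = 18.5950 / 1.0122 = 18.3701 K

18.3701 K


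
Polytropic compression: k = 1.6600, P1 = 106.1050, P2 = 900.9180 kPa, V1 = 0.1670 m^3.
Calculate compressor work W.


(k-1)/k = 0.3976
(P2/P1)^exp = 2.3407
W = 2.5152 * 106.1050 * 0.1670 * (2.3407 - 1) = 59.7503 kJ

59.7503 kJ


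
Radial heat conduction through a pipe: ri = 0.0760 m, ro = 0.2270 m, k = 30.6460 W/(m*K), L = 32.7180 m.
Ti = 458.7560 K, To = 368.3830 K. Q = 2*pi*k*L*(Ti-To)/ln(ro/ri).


dT = 90.3730 K
ln(ro/ri) = 1.0942
Q = 2*pi*30.6460*32.7180*90.3730 / 1.0942 = 520326.3064 W

520326.3064 W


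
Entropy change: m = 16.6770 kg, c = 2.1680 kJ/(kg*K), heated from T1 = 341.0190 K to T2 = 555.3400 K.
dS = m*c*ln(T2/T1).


T2/T1 = 1.6285
ln(T2/T1) = 0.4876
dS = 16.6770 * 2.1680 * 0.4876 = 17.6311 kJ/K

17.6311 kJ/K


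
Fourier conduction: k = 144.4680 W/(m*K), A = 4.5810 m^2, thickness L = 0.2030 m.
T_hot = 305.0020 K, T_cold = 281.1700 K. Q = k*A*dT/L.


dT = 23.8320 K
Q = 144.4680 * 4.5810 * 23.8320 / 0.2030 = 77695.5964 W

77695.5964 W


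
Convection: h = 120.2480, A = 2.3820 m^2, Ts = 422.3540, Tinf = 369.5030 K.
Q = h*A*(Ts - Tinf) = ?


dT = 52.8510 K
Q = 120.2480 * 2.3820 * 52.8510 = 15138.1508 W

15138.1508 W


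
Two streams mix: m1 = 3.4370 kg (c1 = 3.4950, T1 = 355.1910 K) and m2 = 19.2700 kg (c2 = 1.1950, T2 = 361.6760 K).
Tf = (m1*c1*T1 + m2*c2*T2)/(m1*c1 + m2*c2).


num = 12595.2145
den = 35.0400
Tf = 359.4528 K

359.4528 K


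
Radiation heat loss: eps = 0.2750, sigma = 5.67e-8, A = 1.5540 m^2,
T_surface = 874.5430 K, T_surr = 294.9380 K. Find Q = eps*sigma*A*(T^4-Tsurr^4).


T^4 = 5.8496e+11
Tsurr^4 = 7.5670e+09
Q = 0.2750 * 5.67e-8 * 1.5540 * 5.7739e+11 = 13990.6140 W

13990.6140 W


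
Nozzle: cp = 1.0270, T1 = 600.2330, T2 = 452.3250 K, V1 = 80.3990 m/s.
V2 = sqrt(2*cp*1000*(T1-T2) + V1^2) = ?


dT = 147.9080 K
2*cp*1000*dT = 303803.0320
V1^2 = 6463.9992
V2 = sqrt(310267.0312) = 557.0162 m/s

557.0162 m/s


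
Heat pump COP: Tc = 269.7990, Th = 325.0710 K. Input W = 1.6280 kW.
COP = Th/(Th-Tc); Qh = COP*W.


COP = 325.0710 / 55.2720 = 5.8813
Qh = 5.8813 * 1.6280 = 9.5748 kW

COP = 5.8813, Qh = 9.5748 kW


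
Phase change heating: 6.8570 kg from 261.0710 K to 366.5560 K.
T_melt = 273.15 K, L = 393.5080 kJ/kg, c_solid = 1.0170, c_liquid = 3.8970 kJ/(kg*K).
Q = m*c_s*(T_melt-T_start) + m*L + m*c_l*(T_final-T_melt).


Q1 (sensible, solid) = 6.8570 * 1.0170 * 12.0790 = 84.2337 kJ
Q2 (latent) = 6.8570 * 393.5080 = 2698.2844 kJ
Q3 (sensible, liquid) = 6.8570 * 3.8970 * 93.4060 = 2495.9698 kJ
Q_total = 5278.4879 kJ

5278.4879 kJ


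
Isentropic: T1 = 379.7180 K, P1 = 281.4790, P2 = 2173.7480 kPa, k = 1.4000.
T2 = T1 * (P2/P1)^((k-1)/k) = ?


(k-1)/k = 0.2857
(P2/P1)^exp = 1.7933
T2 = 379.7180 * 1.7933 = 680.9384 K

680.9384 K


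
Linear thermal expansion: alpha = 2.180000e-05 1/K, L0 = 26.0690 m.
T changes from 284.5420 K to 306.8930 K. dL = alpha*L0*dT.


dT = 22.3510 K
dL = 2.180000e-05 * 26.0690 * 22.3510 = 0.012702 m
L_final = 26.081702 m

dL = 0.012702 m


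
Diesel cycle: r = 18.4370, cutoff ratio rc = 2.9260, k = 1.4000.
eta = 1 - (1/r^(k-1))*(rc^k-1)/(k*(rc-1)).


r^(k-1) = 3.2083
rc^k = 4.4956
eta = 0.5959 = 59.5930%

59.5930%


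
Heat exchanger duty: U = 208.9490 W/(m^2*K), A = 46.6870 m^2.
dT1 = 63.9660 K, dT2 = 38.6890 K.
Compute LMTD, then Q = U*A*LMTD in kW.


LMTD = 50.2728 K
Q = 208.9490 * 46.6870 * 50.2728 = 490421.6788 W = 490.4217 kW

490.4217 kW


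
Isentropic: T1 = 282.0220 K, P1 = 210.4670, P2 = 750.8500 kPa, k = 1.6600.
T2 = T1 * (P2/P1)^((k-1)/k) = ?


(k-1)/k = 0.3976
(P2/P1)^exp = 1.6581
T2 = 282.0220 * 1.6581 = 467.6271 K

467.6271 K


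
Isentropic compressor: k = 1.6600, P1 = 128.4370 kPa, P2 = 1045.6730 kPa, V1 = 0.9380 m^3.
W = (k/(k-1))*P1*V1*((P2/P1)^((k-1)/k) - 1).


(k-1)/k = 0.3976
(P2/P1)^exp = 2.3019
W = 2.5152 * 128.4370 * 0.9380 * (2.3019 - 1) = 394.4911 kJ

394.4911 kJ


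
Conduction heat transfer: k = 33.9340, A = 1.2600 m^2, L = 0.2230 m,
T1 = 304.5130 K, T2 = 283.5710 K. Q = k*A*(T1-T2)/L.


dT = 20.9420 K
Q = 33.9340 * 1.2600 * 20.9420 / 0.2230 = 4015.3083 W

4015.3083 W


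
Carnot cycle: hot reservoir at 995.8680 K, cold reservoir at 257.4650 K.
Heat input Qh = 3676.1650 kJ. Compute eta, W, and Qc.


eta = 1 - 257.4650/995.8680 = 0.7415
W = 0.7415 * 3676.1650 = 2725.7541 kJ
Qc = 3676.1650 - 2725.7541 = 950.4109 kJ

eta = 74.1467%, W = 2725.7541 kJ, Qc = 950.4109 kJ


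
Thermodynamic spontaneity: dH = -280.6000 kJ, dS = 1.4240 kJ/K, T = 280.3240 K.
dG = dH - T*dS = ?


T*dS = 280.3240 * 1.4240 = 399.1814 kJ
dG = -280.6000 - 399.1814 = -679.7814 kJ (spontaneous)

dG = -679.7814 kJ, spontaneous


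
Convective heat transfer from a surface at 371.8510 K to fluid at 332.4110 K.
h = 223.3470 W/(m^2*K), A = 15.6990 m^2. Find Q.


dT = 39.4400 K
Q = 223.3470 * 15.6990 * 39.4400 = 138289.4404 W

138289.4404 W


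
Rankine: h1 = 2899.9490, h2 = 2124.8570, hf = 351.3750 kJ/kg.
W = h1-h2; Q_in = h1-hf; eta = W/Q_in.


W = 775.0920 kJ/kg
Q_in = 2548.5740 kJ/kg
eta = 0.3041 = 30.4128%

eta = 30.4128%


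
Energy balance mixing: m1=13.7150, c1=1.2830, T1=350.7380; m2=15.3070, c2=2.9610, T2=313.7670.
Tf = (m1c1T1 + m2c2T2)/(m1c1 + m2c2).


num = 20392.8908
den = 62.9204
Tf = 324.1063 K

324.1063 K


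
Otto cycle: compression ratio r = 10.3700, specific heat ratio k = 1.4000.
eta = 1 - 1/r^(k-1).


r^(k-1) = 2.5487
eta = 1 - 1/2.5487 = 0.6076 = 60.7637%

60.7637%


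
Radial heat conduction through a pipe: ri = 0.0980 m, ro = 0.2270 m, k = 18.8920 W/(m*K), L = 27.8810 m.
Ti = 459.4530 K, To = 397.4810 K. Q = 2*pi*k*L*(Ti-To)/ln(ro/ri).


dT = 61.9720 K
ln(ro/ri) = 0.8400
Q = 2*pi*18.8920*27.8810*61.9720 / 0.8400 = 244169.4954 W

244169.4954 W


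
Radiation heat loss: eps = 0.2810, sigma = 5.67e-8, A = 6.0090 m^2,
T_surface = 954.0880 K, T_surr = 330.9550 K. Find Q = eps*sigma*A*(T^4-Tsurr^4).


T^4 = 8.2862e+11
Tsurr^4 = 1.1997e+10
Q = 0.2810 * 5.67e-8 * 6.0090 * 8.1662e+11 = 78182.8401 W

78182.8401 W


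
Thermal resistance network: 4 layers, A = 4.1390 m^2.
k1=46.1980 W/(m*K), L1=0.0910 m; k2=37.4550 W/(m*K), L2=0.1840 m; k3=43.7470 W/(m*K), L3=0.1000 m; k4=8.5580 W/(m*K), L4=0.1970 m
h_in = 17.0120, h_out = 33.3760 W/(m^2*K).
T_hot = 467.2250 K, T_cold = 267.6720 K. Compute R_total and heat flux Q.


R_conv_in = 1/(17.0120*4.1390) = 0.0142
R_1 = 0.0910/(46.1980*4.1390) = 0.0005
R_2 = 0.1840/(37.4550*4.1390) = 0.0012
R_3 = 0.1000/(43.7470*4.1390) = 0.0006
R_4 = 0.1970/(8.5580*4.1390) = 0.0056
R_conv_out = 1/(33.3760*4.1390) = 0.0072
R_total = 0.0292 K/W
Q = 199.5530 / 0.0292 = 6829.9099 W

R_total = 0.0292 K/W, Q = 6829.9099 W


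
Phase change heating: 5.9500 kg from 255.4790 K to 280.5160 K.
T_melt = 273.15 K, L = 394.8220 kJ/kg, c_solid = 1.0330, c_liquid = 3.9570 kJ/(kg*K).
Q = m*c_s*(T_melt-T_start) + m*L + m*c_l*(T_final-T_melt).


Q1 (sensible, solid) = 5.9500 * 1.0330 * 17.6710 = 108.6122 kJ
Q2 (latent) = 5.9500 * 394.8220 = 2349.1909 kJ
Q3 (sensible, liquid) = 5.9500 * 3.9570 * 7.3660 = 173.4262 kJ
Q_total = 2631.2293 kJ

2631.2293 kJ


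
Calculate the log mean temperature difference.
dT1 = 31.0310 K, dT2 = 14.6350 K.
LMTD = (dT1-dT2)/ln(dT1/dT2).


dT1/dT2 = 2.1203
ln(dT1/dT2) = 0.7516
LMTD = 16.3960 / 0.7516 = 21.8156 K

21.8156 K


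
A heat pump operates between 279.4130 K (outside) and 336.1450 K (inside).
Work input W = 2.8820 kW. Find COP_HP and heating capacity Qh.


COP = 336.1450 / 56.7320 = 5.9251
Qh = 5.9251 * 2.8820 = 17.0763 kW

COP = 5.9251, Qh = 17.0763 kW


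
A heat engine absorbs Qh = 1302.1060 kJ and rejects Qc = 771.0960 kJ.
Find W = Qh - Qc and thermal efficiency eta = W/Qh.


W = 1302.1060 - 771.0960 = 531.0100 kJ
eta = 531.0100 / 1302.1060 = 0.4078 = 40.7809%

W = 531.0100 kJ, eta = 40.7809%


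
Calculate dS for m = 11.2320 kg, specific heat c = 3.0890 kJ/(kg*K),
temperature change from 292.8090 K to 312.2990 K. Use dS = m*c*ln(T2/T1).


T2/T1 = 1.0666
ln(T2/T1) = 0.0644
dS = 11.2320 * 3.0890 * 0.0644 = 2.2358 kJ/K

2.2358 kJ/K


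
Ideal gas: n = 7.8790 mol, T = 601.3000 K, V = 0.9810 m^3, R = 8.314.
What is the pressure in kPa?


P = nRT/V = 7.8790 * 8.314 * 601.3000 / 0.9810
= 39388.7614 / 0.9810 = 40151.6426 Pa = 40.1516 kPa

40.1516 kPa


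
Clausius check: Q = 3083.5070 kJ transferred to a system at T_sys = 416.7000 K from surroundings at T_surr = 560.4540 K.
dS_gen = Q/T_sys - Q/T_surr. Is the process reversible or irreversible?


dS_sys = 3083.5070/416.7000 = 7.3998 kJ/K
dS_surr = -3083.5070/560.4540 = -5.5018 kJ/K
dS_gen = 7.3998 - 5.5018 = 1.8980 kJ/K (irreversible)

dS_gen = 1.8980 kJ/K, irreversible


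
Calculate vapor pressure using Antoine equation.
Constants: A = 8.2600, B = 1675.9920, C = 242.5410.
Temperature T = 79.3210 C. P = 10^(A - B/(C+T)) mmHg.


C+T = 321.8620
B/(C+T) = 5.2072
log10(P) = 8.2600 - 5.2072 = 3.0528
P = 10^3.0528 = 1129.3388 mmHg

1129.3388 mmHg


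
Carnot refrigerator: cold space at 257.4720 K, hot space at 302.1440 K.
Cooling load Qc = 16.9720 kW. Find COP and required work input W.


COP = 257.4720 / 44.6720 = 5.7636
W = 16.9720 / 5.7636 = 2.9447 kW

COP = 5.7636, W = 2.9447 kW


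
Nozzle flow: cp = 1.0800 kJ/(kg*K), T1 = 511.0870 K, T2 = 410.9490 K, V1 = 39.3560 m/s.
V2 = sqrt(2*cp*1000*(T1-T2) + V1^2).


dT = 100.1380 K
2*cp*1000*dT = 216298.0800
V1^2 = 1548.8947
V2 = sqrt(217846.9747) = 466.7408 m/s

466.7408 m/s


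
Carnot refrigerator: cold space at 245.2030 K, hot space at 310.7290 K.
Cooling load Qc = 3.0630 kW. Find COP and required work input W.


COP = 245.2030 / 65.5260 = 3.7421
W = 3.0630 / 3.7421 = 0.8185 kW

COP = 3.7421, W = 0.8185 kW


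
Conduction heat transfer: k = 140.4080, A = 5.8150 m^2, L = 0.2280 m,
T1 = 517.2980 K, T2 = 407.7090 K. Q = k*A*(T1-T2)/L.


dT = 109.5890 K
Q = 140.4080 * 5.8150 * 109.5890 / 0.2280 = 392440.3816 W

392440.3816 W


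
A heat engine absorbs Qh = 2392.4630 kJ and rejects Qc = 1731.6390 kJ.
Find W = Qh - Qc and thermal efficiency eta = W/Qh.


W = 2392.4630 - 1731.6390 = 660.8240 kJ
eta = 660.8240 / 2392.4630 = 0.2762 = 27.6211%

W = 660.8240 kJ, eta = 27.6211%


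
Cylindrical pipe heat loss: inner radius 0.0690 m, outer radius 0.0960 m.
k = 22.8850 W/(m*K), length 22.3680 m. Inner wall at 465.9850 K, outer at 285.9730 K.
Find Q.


dT = 180.0120 K
ln(ro/ri) = 0.3302
Q = 2*pi*22.8850*22.3680*180.0120 / 0.3302 = 1753184.0153 W

1753184.0153 W


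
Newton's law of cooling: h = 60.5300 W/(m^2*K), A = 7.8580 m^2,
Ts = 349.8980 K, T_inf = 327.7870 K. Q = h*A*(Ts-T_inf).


dT = 22.1110 K
Q = 60.5300 * 7.8580 * 22.1110 = 10516.9808 W

10516.9808 W


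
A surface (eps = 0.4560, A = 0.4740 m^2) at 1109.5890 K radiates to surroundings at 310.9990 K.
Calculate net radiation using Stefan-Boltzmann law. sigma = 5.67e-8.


T^4 = 1.5158e+12
Tsurr^4 = 9.3548e+09
Q = 0.4560 * 5.67e-8 * 0.4740 * 1.5065e+12 = 18462.3203 W

18462.3203 W


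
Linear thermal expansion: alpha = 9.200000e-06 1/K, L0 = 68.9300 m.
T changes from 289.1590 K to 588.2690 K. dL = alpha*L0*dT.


dT = 299.1100 K
dL = 9.200000e-06 * 68.9300 * 299.1100 = 0.189682 m
L_final = 69.119682 m

dL = 0.189682 m


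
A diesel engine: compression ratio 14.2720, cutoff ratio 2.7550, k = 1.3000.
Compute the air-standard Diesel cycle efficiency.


r^(k-1) = 2.2200
rc^k = 3.7339
eta = 0.4602 = 46.0228%

46.0228%


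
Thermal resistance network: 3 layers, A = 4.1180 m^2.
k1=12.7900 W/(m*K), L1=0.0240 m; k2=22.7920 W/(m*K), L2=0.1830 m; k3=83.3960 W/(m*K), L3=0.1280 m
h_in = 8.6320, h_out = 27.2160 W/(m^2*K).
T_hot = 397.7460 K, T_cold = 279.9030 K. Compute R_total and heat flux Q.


R_conv_in = 1/(8.6320*4.1180) = 0.0281
R_1 = 0.0240/(12.7900*4.1180) = 0.0005
R_2 = 0.1830/(22.7920*4.1180) = 0.0019
R_3 = 0.1280/(83.3960*4.1180) = 0.0004
R_conv_out = 1/(27.2160*4.1180) = 0.0089
R_total = 0.0398 K/W
Q = 117.8430 / 0.0398 = 2958.4399 W

R_total = 0.0398 K/W, Q = 2958.4399 W


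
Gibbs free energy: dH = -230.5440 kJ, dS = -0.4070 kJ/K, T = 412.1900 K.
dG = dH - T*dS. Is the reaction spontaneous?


T*dS = 412.1900 * -0.4070 = -167.7613 kJ
dG = -230.5440 + 167.7613 = -62.7827 kJ (spontaneous)

dG = -62.7827 kJ, spontaneous


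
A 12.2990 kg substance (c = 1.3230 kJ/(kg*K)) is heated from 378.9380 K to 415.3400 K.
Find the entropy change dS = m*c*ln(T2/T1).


T2/T1 = 1.0961
ln(T2/T1) = 0.0917
dS = 12.2990 * 1.3230 * 0.0917 = 1.4925 kJ/K

1.4925 kJ/K


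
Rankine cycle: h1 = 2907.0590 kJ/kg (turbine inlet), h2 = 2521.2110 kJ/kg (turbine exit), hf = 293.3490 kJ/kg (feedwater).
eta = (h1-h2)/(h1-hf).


W = 385.8480 kJ/kg
Q_in = 2613.7100 kJ/kg
eta = 0.1476 = 14.7625%

eta = 14.7625%


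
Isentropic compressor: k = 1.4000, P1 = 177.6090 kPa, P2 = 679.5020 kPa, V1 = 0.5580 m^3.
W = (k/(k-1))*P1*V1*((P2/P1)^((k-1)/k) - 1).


(k-1)/k = 0.2857
(P2/P1)^exp = 1.4672
W = 3.5000 * 177.6090 * 0.5580 * (1.4672 - 1) = 162.0622 kJ

162.0622 kJ


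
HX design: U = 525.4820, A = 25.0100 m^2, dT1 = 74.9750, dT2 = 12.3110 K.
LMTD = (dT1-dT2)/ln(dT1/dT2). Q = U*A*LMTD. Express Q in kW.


LMTD = 34.6850 K
Q = 525.4820 * 25.0100 * 34.6850 = 455840.4356 W = 455.8404 kW

455.8404 kW


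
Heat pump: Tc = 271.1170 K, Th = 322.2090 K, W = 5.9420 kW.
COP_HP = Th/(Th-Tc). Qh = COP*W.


COP = 322.2090 / 51.0920 = 6.3064
Qh = 6.3064 * 5.9420 = 37.4729 kW

COP = 6.3064, Qh = 37.4729 kW


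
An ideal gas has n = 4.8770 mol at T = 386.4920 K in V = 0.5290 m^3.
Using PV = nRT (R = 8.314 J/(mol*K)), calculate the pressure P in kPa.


P = nRT/V = 4.8770 * 8.314 * 386.4920 / 0.5290
= 15671.2372 / 0.5290 = 29624.2670 Pa = 29.6243 kPa

29.6243 kPa


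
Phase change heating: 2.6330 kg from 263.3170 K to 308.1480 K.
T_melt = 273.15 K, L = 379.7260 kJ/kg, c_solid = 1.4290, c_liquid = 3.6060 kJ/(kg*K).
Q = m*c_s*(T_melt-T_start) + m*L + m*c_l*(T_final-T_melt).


Q1 (sensible, solid) = 2.6330 * 1.4290 * 9.8330 = 36.9972 kJ
Q2 (latent) = 2.6330 * 379.7260 = 999.8186 kJ
Q3 (sensible, liquid) = 2.6330 * 3.6060 * 34.9980 = 332.2919 kJ
Q_total = 1369.1077 kJ

1369.1077 kJ


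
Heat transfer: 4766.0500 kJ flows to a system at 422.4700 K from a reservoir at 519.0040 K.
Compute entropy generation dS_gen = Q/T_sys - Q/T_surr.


dS_sys = 4766.0500/422.4700 = 11.2814 kJ/K
dS_surr = -4766.0500/519.0040 = -9.1831 kJ/K
dS_gen = 11.2814 - 9.1831 = 2.0983 kJ/K (irreversible)

dS_gen = 2.0983 kJ/K, irreversible


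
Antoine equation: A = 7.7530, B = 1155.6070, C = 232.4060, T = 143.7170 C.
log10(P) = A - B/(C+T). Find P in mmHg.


C+T = 376.1230
B/(C+T) = 3.0724
log10(P) = 7.7530 - 3.0724 = 4.6806
P = 10^4.6806 = 47927.2158 mmHg

47927.2158 mmHg


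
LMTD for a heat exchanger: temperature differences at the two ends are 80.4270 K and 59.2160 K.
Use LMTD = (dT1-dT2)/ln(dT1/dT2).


dT1/dT2 = 1.3582
ln(dT1/dT2) = 0.3062
LMTD = 21.2110 / 0.3062 = 69.2812 K

69.2812 K


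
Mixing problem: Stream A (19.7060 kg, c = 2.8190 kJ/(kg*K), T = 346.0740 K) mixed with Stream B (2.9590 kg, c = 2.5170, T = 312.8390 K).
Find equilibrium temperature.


num = 21554.7941
den = 62.9990
Tf = 342.1449 K

342.1449 K
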